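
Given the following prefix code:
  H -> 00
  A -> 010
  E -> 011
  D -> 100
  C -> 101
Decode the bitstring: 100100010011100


Decoding step by step:
Bits 100 -> D
Bits 100 -> D
Bits 010 -> A
Bits 011 -> E
Bits 100 -> D


Decoded message: DDAED


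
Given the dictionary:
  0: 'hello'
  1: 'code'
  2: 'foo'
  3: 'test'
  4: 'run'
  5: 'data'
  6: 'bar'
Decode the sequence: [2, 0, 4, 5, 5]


Look up each index in the dictionary:
  2 -> 'foo'
  0 -> 'hello'
  4 -> 'run'
  5 -> 'data'
  5 -> 'data'

Decoded: "foo hello run data data"


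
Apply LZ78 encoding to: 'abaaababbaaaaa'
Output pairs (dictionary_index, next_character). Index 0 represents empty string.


LZ78 encoding steps:
Dictionary: {0: ''}
Step 1: w='' (idx 0), next='a' -> output (0, 'a'), add 'a' as idx 1
Step 2: w='' (idx 0), next='b' -> output (0, 'b'), add 'b' as idx 2
Step 3: w='a' (idx 1), next='a' -> output (1, 'a'), add 'aa' as idx 3
Step 4: w='a' (idx 1), next='b' -> output (1, 'b'), add 'ab' as idx 4
Step 5: w='ab' (idx 4), next='b' -> output (4, 'b'), add 'abb' as idx 5
Step 6: w='aa' (idx 3), next='a' -> output (3, 'a'), add 'aaa' as idx 6
Step 7: w='aa' (idx 3), end of input -> output (3, '')


Encoded: [(0, 'a'), (0, 'b'), (1, 'a'), (1, 'b'), (4, 'b'), (3, 'a'), (3, '')]


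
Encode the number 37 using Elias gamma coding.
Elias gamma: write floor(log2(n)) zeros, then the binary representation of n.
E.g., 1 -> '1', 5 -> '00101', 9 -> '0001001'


num_bits = floor(log2(37)) + 1 = 6
leading_zeros = num_bits - 1 = 5
binary(37) = 100101

Elias gamma(37) = '00000' + '100101' = 00000100101 (11 bits)


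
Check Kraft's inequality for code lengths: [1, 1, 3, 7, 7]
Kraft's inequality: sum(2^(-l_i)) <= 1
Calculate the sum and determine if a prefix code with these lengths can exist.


Sum = 2^(-1) + 2^(-1) + 2^(-3) + 2^(-7) + 2^(-7)
    = 0.5 + 0.5 + 0.125 + 0.0078125 + 0.0078125
    = 146/128 = 1.140625
Since 1.140625 > 1, Kraft's inequality is NOT satisfied.
A prefix code with these lengths CANNOT exist.

Kraft sum = 1.140625. Not satisfied.


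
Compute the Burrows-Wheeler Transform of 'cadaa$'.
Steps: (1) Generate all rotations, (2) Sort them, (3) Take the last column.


Rotations (sorted):
  0: $cadaa -> last char: a
  1: a$cada -> last char: a
  2: aa$cad -> last char: d
  3: adaa$c -> last char: c
  4: cadaa$ -> last char: $
  5: daa$ca -> last char: a


BWT = aadc$a


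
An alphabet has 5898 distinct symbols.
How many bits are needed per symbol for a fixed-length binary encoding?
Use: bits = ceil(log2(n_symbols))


log2(5898) = 12.526
Bracket: 2^12 = 4096 < 5898 <= 2^13 = 8192
So ceil(log2(5898)) = 13

bits = ceil(log2(5898)) = ceil(12.526) = 13 bits


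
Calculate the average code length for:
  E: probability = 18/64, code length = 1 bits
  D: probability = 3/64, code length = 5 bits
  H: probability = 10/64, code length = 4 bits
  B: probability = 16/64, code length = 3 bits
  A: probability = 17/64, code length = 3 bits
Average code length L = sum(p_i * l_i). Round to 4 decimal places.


Weighted contributions p_i * l_i:
  E: (18/64) * 1 = 18/64
  D: (3/64) * 5 = 15/64
  H: (10/64) * 4 = 40/64
  B: (16/64) * 3 = 48/64
  A: (17/64) * 3 = 51/64
Sum = (18 + 15 + 40 + 48 + 51)/64 = 172/64

L = 172/64 = 2.6875 bits/symbol


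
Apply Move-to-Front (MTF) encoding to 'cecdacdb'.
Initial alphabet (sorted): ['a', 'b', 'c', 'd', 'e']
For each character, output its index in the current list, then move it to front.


MTF encoding:
'c': index 2 in ['a', 'b', 'c', 'd', 'e'] -> ['c', 'a', 'b', 'd', 'e']
'e': index 4 in ['c', 'a', 'b', 'd', 'e'] -> ['e', 'c', 'a', 'b', 'd']
'c': index 1 in ['e', 'c', 'a', 'b', 'd'] -> ['c', 'e', 'a', 'b', 'd']
'd': index 4 in ['c', 'e', 'a', 'b', 'd'] -> ['d', 'c', 'e', 'a', 'b']
'a': index 3 in ['d', 'c', 'e', 'a', 'b'] -> ['a', 'd', 'c', 'e', 'b']
'c': index 2 in ['a', 'd', 'c', 'e', 'b'] -> ['c', 'a', 'd', 'e', 'b']
'd': index 2 in ['c', 'a', 'd', 'e', 'b'] -> ['d', 'c', 'a', 'e', 'b']
'b': index 4 in ['d', 'c', 'a', 'e', 'b'] -> ['b', 'd', 'c', 'a', 'e']


Output: [2, 4, 1, 4, 3, 2, 2, 4]


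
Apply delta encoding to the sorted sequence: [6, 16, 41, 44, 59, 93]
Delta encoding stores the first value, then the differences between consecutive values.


First value: 6
Deltas:
  16 - 6 = 10
  41 - 16 = 25
  44 - 41 = 3
  59 - 44 = 15
  93 - 59 = 34


Delta encoded: [6, 10, 25, 3, 15, 34]


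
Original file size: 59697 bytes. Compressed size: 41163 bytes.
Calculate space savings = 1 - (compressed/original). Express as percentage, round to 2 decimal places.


ratio = compressed/original = 41163/59697 = 0.689532
savings = 1 - ratio = 1 - 0.689532 = 0.310468
as a percentage: 0.310468 * 100 = 31.05%

Space savings = 1 - 41163/59697 = 31.05%


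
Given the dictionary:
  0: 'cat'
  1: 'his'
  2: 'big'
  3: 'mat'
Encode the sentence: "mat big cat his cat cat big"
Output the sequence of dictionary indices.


Look up each word in the dictionary:
  'mat' -> 3
  'big' -> 2
  'cat' -> 0
  'his' -> 1
  'cat' -> 0
  'cat' -> 0
  'big' -> 2

Encoded: [3, 2, 0, 1, 0, 0, 2]


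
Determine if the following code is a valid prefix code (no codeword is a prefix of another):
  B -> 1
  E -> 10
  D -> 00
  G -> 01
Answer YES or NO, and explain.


Checking each pair (does one codeword prefix another?):
  B='1' vs E='10': prefix -- VIOLATION

NO -- this is NOT a valid prefix code. B (1) is a prefix of E (10).


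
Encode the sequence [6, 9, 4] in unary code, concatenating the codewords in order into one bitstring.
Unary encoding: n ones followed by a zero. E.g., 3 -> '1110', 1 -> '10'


Encode each number as n ones followed by a terminating 0:
  6 -> 1111110 (7 bits)
  9 -> 1111111110 (10 bits)
  4 -> 11110 (5 bits)
Total length = 7 + 10 + 5 = 22 bits.

Unary([6, 9, 4]) = 1111110111111111011110 (22 bits)


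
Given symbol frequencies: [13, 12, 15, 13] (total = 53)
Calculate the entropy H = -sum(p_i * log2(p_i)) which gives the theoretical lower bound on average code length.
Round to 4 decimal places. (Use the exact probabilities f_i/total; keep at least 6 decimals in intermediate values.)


Per-symbol terms -p_i * log2(p_i) with p_i = f_i/53:
  p = 13/53 = 0.245283: log2(p) = -2.027481, -p*log2(p) = 0.497307
  p = 12/53 = 0.226415: log2(p) = -2.142958, -p*log2(p) = 0.485198
  p = 15/53 = 0.283019: log2(p) = -1.821030, -p*log2(p) = 0.515386
  p = 13/53 = 0.245283: log2(p) = -2.027481, -p*log2(p) = 0.497307
H = 0.497307 + 0.485198 + 0.515386 + 0.497307 = 1.995198

H = 1.9952 bits/symbol


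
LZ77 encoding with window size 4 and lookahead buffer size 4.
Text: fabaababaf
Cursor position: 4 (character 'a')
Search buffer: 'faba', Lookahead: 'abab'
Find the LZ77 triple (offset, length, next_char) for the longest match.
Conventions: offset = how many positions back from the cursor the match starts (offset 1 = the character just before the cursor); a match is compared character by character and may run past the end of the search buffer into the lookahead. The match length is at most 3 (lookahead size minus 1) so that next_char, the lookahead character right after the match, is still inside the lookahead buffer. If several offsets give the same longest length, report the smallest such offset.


Try each offset into the search buffer:
  offset=1 (pos 3, char 'a'): match length 1
  offset=2 (pos 2, char 'b'): match length 0
  offset=3 (pos 1, char 'a'): match length 3
  offset=4 (pos 0, char 'f'): match length 0
Longest match has length 3 at offset 3.
next_char = character at position 4 + 3 = 7 -> 'b'

Best match: offset=3, length=3 (matching 'aba' starting at position 1)
LZ77 triple: (3, 3, 'b')


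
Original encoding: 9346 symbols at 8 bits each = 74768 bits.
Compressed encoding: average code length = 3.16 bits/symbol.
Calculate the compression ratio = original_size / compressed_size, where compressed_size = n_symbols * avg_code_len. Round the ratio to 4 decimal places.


original_size = n_symbols * orig_bits = 9346 * 8 = 74768 bits
compressed_size = n_symbols * avg_code_len = 9346 * 3.16 = 29533.36 bits
ratio = original_size / compressed_size = 74768 / 29533.36 = 2.5316

Compression ratio = 2.5316


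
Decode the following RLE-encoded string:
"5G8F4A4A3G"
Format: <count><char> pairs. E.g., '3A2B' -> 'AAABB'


Expanding each <count><char> pair:
  5G -> 'GGGGG'
  8F -> 'FFFFFFFF'
  4A -> 'AAAA'
  4A -> 'AAAA'
  3G -> 'GGG'

Decoded = GGGGGFFFFFFFFAAAAAAAAGGG


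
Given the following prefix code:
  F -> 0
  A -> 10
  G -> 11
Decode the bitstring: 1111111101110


Decoding step by step:
Bits 11 -> G
Bits 11 -> G
Bits 11 -> G
Bits 11 -> G
Bits 0 -> F
Bits 11 -> G
Bits 10 -> A


Decoded message: GGGGFGA


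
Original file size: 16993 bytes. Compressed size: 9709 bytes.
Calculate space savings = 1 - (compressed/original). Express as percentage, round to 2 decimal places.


ratio = compressed/original = 9709/16993 = 0.571353
savings = 1 - ratio = 1 - 0.571353 = 0.428647
as a percentage: 0.428647 * 100 = 42.86%

Space savings = 1 - 9709/16993 = 42.86%


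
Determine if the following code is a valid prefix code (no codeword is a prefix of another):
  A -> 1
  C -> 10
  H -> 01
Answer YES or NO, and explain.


Checking each pair (does one codeword prefix another?):
  A='1' vs C='10': prefix -- VIOLATION

NO -- this is NOT a valid prefix code. A (1) is a prefix of C (10).


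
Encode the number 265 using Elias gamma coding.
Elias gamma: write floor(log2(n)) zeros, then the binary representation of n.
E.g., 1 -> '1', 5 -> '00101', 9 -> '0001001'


num_bits = floor(log2(265)) + 1 = 9
leading_zeros = num_bits - 1 = 8
binary(265) = 100001001

Elias gamma(265) = '00000000' + '100001001' = 00000000100001001 (17 bits)


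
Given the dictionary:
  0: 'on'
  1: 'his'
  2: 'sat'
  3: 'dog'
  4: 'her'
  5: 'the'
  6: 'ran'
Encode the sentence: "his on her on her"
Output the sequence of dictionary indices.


Look up each word in the dictionary:
  'his' -> 1
  'on' -> 0
  'her' -> 4
  'on' -> 0
  'her' -> 4

Encoded: [1, 0, 4, 0, 4]


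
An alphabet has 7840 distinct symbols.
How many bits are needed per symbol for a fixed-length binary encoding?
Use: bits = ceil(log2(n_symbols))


log2(7840) = 12.9366
Bracket: 2^12 = 4096 < 7840 <= 2^13 = 8192
So ceil(log2(7840)) = 13

bits = ceil(log2(7840)) = ceil(12.9366) = 13 bits


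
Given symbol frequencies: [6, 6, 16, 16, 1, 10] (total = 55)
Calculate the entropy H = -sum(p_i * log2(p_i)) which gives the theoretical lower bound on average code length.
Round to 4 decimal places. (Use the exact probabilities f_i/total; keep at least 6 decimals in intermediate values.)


Per-symbol terms -p_i * log2(p_i) with p_i = f_i/55:
  p = 6/55 = 0.109091: log2(p) = -3.196397, -p*log2(p) = 0.348698
  p = 6/55 = 0.109091: log2(p) = -3.196397, -p*log2(p) = 0.348698
  p = 16/55 = 0.290909: log2(p) = -1.781360, -p*log2(p) = 0.518214
  p = 16/55 = 0.290909: log2(p) = -1.781360, -p*log2(p) = 0.518214
  p = 1/55 = 0.018182: log2(p) = -5.781360, -p*log2(p) = 0.105116
  p = 10/55 = 0.181818: log2(p) = -2.459432, -p*log2(p) = 0.447169
H = 0.348698 + 0.348698 + 0.518214 + 0.518214 + 0.105116 + 0.447169 = 2.286109

H = 2.2861 bits/symbol


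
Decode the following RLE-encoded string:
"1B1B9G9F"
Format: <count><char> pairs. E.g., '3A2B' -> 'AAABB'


Expanding each <count><char> pair:
  1B -> 'B'
  1B -> 'B'
  9G -> 'GGGGGGGGG'
  9F -> 'FFFFFFFFF'

Decoded = BBGGGGGGGGGFFFFFFFFF


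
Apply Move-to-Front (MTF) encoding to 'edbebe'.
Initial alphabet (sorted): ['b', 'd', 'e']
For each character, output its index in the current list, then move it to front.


MTF encoding:
'e': index 2 in ['b', 'd', 'e'] -> ['e', 'b', 'd']
'd': index 2 in ['e', 'b', 'd'] -> ['d', 'e', 'b']
'b': index 2 in ['d', 'e', 'b'] -> ['b', 'd', 'e']
'e': index 2 in ['b', 'd', 'e'] -> ['e', 'b', 'd']
'b': index 1 in ['e', 'b', 'd'] -> ['b', 'e', 'd']
'e': index 1 in ['b', 'e', 'd'] -> ['e', 'b', 'd']


Output: [2, 2, 2, 2, 1, 1]


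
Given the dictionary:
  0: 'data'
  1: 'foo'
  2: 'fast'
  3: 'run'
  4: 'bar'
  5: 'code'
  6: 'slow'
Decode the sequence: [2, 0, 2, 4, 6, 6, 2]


Look up each index in the dictionary:
  2 -> 'fast'
  0 -> 'data'
  2 -> 'fast'
  4 -> 'bar'
  6 -> 'slow'
  6 -> 'slow'
  2 -> 'fast'

Decoded: "fast data fast bar slow slow fast"


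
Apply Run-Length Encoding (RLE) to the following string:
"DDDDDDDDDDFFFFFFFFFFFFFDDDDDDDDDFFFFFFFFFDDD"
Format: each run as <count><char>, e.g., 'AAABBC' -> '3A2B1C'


Scanning runs left to right:
  i=0: run of 'D' x 10 -> '10D'
  i=10: run of 'F' x 13 -> '13F'
  i=23: run of 'D' x 9 -> '9D'
  i=32: run of 'F' x 9 -> '9F'
  i=41: run of 'D' x 3 -> '3D'

RLE = 10D13F9D9F3D


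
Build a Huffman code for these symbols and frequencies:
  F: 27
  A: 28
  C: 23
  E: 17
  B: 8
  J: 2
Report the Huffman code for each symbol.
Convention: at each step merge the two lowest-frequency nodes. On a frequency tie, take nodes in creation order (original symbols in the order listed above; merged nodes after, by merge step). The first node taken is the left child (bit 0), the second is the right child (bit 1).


Huffman tree construction:
Step 1: Merge J(2) + B(8) = 10
Step 2: Merge (J+B)(10) + E(17) = 27
Step 3: Merge C(23) + F(27) = 50
Step 4: Merge ((J+B)+E)(27) + A(28) = 55
Step 5: Merge (C+F)(50) + (((J+B)+E)+A)(55) = 105
Read each symbol's code off the tree from the root (left child = 0, right child = 1).

Codes:
  F: 01 (length 2)
  A: 11 (length 2)
  C: 00 (length 2)
  E: 101 (length 3)
  B: 1001 (length 4)
  J: 1000 (length 4)
Average code length: 247/105 = 2.3524 bits/symbol


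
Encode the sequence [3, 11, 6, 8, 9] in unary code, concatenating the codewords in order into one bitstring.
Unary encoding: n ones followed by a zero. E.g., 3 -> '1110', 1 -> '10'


Encode each number as n ones followed by a terminating 0:
  3 -> 1110 (4 bits)
  11 -> 111111111110 (12 bits)
  6 -> 1111110 (7 bits)
  8 -> 111111110 (9 bits)
  9 -> 1111111110 (10 bits)
Total length = 4 + 12 + 7 + 9 + 10 = 42 bits.

Unary([3, 11, 6, 8, 9]) = 111011111111111011111101111111101111111110 (42 bits)


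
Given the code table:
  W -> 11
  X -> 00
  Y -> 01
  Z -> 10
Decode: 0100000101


Decoding:
01 -> Y
00 -> X
00 -> X
01 -> Y
01 -> Y


Result: YXXYY


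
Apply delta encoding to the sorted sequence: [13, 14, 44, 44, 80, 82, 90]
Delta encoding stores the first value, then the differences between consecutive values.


First value: 13
Deltas:
  14 - 13 = 1
  44 - 14 = 30
  44 - 44 = 0
  80 - 44 = 36
  82 - 80 = 2
  90 - 82 = 8


Delta encoded: [13, 1, 30, 0, 36, 2, 8]


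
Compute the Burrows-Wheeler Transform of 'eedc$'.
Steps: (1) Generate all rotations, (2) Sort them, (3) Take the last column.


Rotations (sorted):
  0: $eedc -> last char: c
  1: c$eed -> last char: d
  2: dc$ee -> last char: e
  3: edc$e -> last char: e
  4: eedc$ -> last char: $


BWT = cdee$


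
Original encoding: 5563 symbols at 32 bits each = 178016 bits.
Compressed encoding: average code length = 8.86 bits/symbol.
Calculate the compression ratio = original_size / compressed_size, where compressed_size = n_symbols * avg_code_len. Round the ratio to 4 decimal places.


original_size = n_symbols * orig_bits = 5563 * 32 = 178016 bits
compressed_size = n_symbols * avg_code_len = 5563 * 8.86 = 49288.18 bits
ratio = original_size / compressed_size = 178016 / 49288.18 = 3.6117

Compression ratio = 3.6117


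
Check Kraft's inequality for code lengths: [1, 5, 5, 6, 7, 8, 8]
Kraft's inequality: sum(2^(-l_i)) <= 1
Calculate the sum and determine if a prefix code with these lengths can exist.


Sum = 2^(-1) + 2^(-5) + 2^(-5) + 2^(-6) + 2^(-7) + 2^(-8) + 2^(-8)
    = 0.5 + 0.03125 + 0.03125 + 0.015625 + 0.0078125 + 0.00390625 + 0.00390625
    = 152/256 = 0.59375
Since 0.59375 <= 1, Kraft's inequality IS satisfied.
A prefix code with these lengths CAN exist.

Kraft sum = 0.59375. Satisfied.


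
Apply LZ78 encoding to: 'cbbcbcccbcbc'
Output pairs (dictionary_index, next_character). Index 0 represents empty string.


LZ78 encoding steps:
Dictionary: {0: ''}
Step 1: w='' (idx 0), next='c' -> output (0, 'c'), add 'c' as idx 1
Step 2: w='' (idx 0), next='b' -> output (0, 'b'), add 'b' as idx 2
Step 3: w='b' (idx 2), next='c' -> output (2, 'c'), add 'bc' as idx 3
Step 4: w='bc' (idx 3), next='c' -> output (3, 'c'), add 'bcc' as idx 4
Step 5: w='c' (idx 1), next='b' -> output (1, 'b'), add 'cb' as idx 5
Step 6: w='cb' (idx 5), next='c' -> output (5, 'c'), add 'cbc' as idx 6


Encoded: [(0, 'c'), (0, 'b'), (2, 'c'), (3, 'c'), (1, 'b'), (5, 'c')]


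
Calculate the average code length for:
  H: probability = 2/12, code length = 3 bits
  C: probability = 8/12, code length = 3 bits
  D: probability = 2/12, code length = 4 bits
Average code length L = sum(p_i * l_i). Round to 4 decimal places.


Weighted contributions p_i * l_i:
  H: (2/12) * 3 = 6/12
  C: (8/12) * 3 = 24/12
  D: (2/12) * 4 = 8/12
Sum = (6 + 24 + 8)/12 = 38/12

L = 38/12 = 3.1667 bits/symbol


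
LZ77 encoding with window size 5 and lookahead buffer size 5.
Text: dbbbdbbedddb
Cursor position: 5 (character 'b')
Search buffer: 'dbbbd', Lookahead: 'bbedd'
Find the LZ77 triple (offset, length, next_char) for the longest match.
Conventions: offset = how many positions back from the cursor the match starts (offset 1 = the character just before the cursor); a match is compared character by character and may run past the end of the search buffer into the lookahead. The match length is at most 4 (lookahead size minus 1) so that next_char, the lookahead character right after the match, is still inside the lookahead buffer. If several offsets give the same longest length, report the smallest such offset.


Try each offset into the search buffer:
  offset=1 (pos 4, char 'd'): match length 0
  offset=2 (pos 3, char 'b'): match length 1
  offset=3 (pos 2, char 'b'): match length 2
  offset=4 (pos 1, char 'b'): match length 2
  offset=5 (pos 0, char 'd'): match length 0
Longest match has length 2, found at offsets 3, 4; take the smallest, offset 3.
next_char = character at position 5 + 2 = 7 -> 'e'

Best match: offset=3, length=2 (matching 'bb' starting at position 2)
LZ77 triple: (3, 2, 'e')


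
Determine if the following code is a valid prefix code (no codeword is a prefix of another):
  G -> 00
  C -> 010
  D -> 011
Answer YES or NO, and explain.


Checking each pair (does one codeword prefix another?):
  G='00' vs C='010': no prefix
  G='00' vs D='011': no prefix
  C='010' vs G='00': no prefix
  C='010' vs D='011': no prefix
  D='011' vs G='00': no prefix
  D='011' vs C='010': no prefix
No violation found over all pairs.

YES -- this is a valid prefix code. No codeword is a prefix of any other codeword.


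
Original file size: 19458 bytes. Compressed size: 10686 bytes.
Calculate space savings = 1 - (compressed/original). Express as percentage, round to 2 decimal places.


ratio = compressed/original = 10686/19458 = 0.549183
savings = 1 - ratio = 1 - 0.549183 = 0.450817
as a percentage: 0.450817 * 100 = 45.08%

Space savings = 1 - 10686/19458 = 45.08%


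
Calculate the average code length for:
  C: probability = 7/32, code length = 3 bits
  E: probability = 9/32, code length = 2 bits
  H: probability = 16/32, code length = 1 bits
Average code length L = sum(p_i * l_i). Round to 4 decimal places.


Weighted contributions p_i * l_i:
  C: (7/32) * 3 = 21/32
  E: (9/32) * 2 = 18/32
  H: (16/32) * 1 = 16/32
Sum = (21 + 18 + 16)/32 = 55/32

L = 55/32 = 1.7188 bits/symbol


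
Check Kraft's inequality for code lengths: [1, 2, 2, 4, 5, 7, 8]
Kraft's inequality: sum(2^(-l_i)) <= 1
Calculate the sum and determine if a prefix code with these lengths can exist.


Sum = 2^(-1) + 2^(-2) + 2^(-2) + 2^(-4) + 2^(-5) + 2^(-7) + 2^(-8)
    = 0.5 + 0.25 + 0.25 + 0.0625 + 0.03125 + 0.0078125 + 0.00390625
    = 283/256 = 1.10546875
Since 1.10546875 > 1, Kraft's inequality is NOT satisfied.
A prefix code with these lengths CANNOT exist.

Kraft sum = 1.10546875. Not satisfied.


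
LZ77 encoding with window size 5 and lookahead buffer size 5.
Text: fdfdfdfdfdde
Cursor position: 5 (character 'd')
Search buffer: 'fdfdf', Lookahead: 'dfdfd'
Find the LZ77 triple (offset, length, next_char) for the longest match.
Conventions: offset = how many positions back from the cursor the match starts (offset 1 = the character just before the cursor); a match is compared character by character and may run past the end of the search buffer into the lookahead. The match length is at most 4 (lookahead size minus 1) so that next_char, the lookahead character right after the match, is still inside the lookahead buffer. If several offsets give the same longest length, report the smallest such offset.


Try each offset into the search buffer:
  offset=1 (pos 4, char 'f'): match length 0
  offset=2 (pos 3, char 'd'): match length 4
  offset=3 (pos 2, char 'f'): match length 0
  offset=4 (pos 1, char 'd'): match length 4
  offset=5 (pos 0, char 'f'): match length 0
Longest match has length 4, found at offsets 2, 4; take the smallest, offset 2.
next_char = character at position 5 + 4 = 9 -> 'd'

Best match: offset=2, length=4 (matching 'dfdf' starting at position 3)
LZ77 triple: (2, 4, 'd')


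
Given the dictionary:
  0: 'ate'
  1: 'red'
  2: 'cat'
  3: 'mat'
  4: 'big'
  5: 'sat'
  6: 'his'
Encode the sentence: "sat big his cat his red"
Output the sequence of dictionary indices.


Look up each word in the dictionary:
  'sat' -> 5
  'big' -> 4
  'his' -> 6
  'cat' -> 2
  'his' -> 6
  'red' -> 1

Encoded: [5, 4, 6, 2, 6, 1]


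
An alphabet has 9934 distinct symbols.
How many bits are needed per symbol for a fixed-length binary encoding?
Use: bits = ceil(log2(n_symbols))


log2(9934) = 13.2782
Bracket: 2^13 = 8192 < 9934 <= 2^14 = 16384
So ceil(log2(9934)) = 14

bits = ceil(log2(9934)) = ceil(13.2782) = 14 bits


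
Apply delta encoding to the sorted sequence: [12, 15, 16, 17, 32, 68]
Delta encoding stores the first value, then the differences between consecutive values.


First value: 12
Deltas:
  15 - 12 = 3
  16 - 15 = 1
  17 - 16 = 1
  32 - 17 = 15
  68 - 32 = 36


Delta encoded: [12, 3, 1, 1, 15, 36]


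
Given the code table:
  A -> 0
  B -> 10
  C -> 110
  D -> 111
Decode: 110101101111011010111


Decoding:
110 -> C
10 -> B
110 -> C
111 -> D
10 -> B
110 -> C
10 -> B
111 -> D


Result: CBCDBCBD


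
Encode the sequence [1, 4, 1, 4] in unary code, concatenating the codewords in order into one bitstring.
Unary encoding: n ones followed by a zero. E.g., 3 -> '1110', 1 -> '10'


Encode each number as n ones followed by a terminating 0:
  1 -> 10 (2 bits)
  4 -> 11110 (5 bits)
  1 -> 10 (2 bits)
  4 -> 11110 (5 bits)
Total length = 2 + 5 + 2 + 5 = 14 bits.

Unary([1, 4, 1, 4]) = 10111101011110 (14 bits)


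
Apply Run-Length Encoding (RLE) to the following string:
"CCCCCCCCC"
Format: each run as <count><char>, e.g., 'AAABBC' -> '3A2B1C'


Scanning runs left to right:
  i=0: run of 'C' x 9 -> '9C'

RLE = 9C


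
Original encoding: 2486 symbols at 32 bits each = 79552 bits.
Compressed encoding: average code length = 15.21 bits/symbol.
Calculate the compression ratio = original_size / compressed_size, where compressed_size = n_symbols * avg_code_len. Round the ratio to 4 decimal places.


original_size = n_symbols * orig_bits = 2486 * 32 = 79552 bits
compressed_size = n_symbols * avg_code_len = 2486 * 15.21 = 37812.06 bits
ratio = original_size / compressed_size = 79552 / 37812.06 = 2.1039

Compression ratio = 2.1039


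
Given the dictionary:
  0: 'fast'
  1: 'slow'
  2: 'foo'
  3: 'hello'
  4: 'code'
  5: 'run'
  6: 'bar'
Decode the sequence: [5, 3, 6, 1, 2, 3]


Look up each index in the dictionary:
  5 -> 'run'
  3 -> 'hello'
  6 -> 'bar'
  1 -> 'slow'
  2 -> 'foo'
  3 -> 'hello'

Decoded: "run hello bar slow foo hello"


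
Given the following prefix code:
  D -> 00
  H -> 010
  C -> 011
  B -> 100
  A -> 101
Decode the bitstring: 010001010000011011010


Decoding step by step:
Bits 010 -> H
Bits 00 -> D
Bits 101 -> A
Bits 00 -> D
Bits 00 -> D
Bits 011 -> C
Bits 011 -> C
Bits 010 -> H


Decoded message: HDADDCCH


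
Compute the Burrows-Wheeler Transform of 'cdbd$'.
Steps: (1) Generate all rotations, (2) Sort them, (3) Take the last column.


Rotations (sorted):
  0: $cdbd -> last char: d
  1: bd$cd -> last char: d
  2: cdbd$ -> last char: $
  3: d$cdb -> last char: b
  4: dbd$c -> last char: c


BWT = dd$bc


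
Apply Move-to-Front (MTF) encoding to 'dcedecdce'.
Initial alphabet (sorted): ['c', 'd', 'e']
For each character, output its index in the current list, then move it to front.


MTF encoding:
'd': index 1 in ['c', 'd', 'e'] -> ['d', 'c', 'e']
'c': index 1 in ['d', 'c', 'e'] -> ['c', 'd', 'e']
'e': index 2 in ['c', 'd', 'e'] -> ['e', 'c', 'd']
'd': index 2 in ['e', 'c', 'd'] -> ['d', 'e', 'c']
'e': index 1 in ['d', 'e', 'c'] -> ['e', 'd', 'c']
'c': index 2 in ['e', 'd', 'c'] -> ['c', 'e', 'd']
'd': index 2 in ['c', 'e', 'd'] -> ['d', 'c', 'e']
'c': index 1 in ['d', 'c', 'e'] -> ['c', 'd', 'e']
'e': index 2 in ['c', 'd', 'e'] -> ['e', 'c', 'd']


Output: [1, 1, 2, 2, 1, 2, 2, 1, 2]


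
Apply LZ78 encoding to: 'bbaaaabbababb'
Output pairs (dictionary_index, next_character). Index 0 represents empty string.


LZ78 encoding steps:
Dictionary: {0: ''}
Step 1: w='' (idx 0), next='b' -> output (0, 'b'), add 'b' as idx 1
Step 2: w='b' (idx 1), next='a' -> output (1, 'a'), add 'ba' as idx 2
Step 3: w='' (idx 0), next='a' -> output (0, 'a'), add 'a' as idx 3
Step 4: w='a' (idx 3), next='a' -> output (3, 'a'), add 'aa' as idx 4
Step 5: w='b' (idx 1), next='b' -> output (1, 'b'), add 'bb' as idx 5
Step 6: w='a' (idx 3), next='b' -> output (3, 'b'), add 'ab' as idx 6
Step 7: w='ab' (idx 6), next='b' -> output (6, 'b'), add 'abb' as idx 7


Encoded: [(0, 'b'), (1, 'a'), (0, 'a'), (3, 'a'), (1, 'b'), (3, 'b'), (6, 'b')]


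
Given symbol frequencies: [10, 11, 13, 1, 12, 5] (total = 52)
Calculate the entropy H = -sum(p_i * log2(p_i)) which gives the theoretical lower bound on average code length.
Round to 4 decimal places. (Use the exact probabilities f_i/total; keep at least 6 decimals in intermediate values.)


Per-symbol terms -p_i * log2(p_i) with p_i = f_i/52:
  p = 10/52 = 0.192308: log2(p) = -2.378512, -p*log2(p) = 0.457406
  p = 11/52 = 0.211538: log2(p) = -2.241008, -p*log2(p) = 0.474059
  p = 13/52 = 0.250000: log2(p) = -2.000000, -p*log2(p) = 0.500000
  p = 1/52 = 0.019231: log2(p) = -5.700440, -p*log2(p) = 0.109624
  p = 12/52 = 0.230769: log2(p) = -2.115477, -p*log2(p) = 0.488187
  p = 5/52 = 0.096154: log2(p) = -3.378512, -p*log2(p) = 0.324857
H = 0.457406 + 0.474059 + 0.500000 + 0.109624 + 0.488187 + 0.324857 = 2.354133

H = 2.3541 bits/symbol


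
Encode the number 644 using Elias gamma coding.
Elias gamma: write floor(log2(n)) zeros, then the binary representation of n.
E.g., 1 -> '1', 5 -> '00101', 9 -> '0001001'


num_bits = floor(log2(644)) + 1 = 10
leading_zeros = num_bits - 1 = 9
binary(644) = 1010000100

Elias gamma(644) = '000000000' + '1010000100' = 0000000001010000100 (19 bits)


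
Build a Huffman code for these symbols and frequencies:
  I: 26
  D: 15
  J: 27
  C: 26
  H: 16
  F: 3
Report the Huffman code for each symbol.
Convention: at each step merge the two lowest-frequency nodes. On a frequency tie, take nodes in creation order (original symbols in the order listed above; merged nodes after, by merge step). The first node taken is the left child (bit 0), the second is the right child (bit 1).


Huffman tree construction:
Step 1: Merge F(3) + D(15) = 18
Step 2: Merge H(16) + (F+D)(18) = 34
Step 3: Merge I(26) + C(26) = 52
Step 4: Merge J(27) + (H+(F+D))(34) = 61
Step 5: Merge (I+C)(52) + (J+(H+(F+D)))(61) = 113
Read each symbol's code off the tree from the root (left child = 0, right child = 1).

Codes:
  I: 00 (length 2)
  D: 1111 (length 4)
  J: 10 (length 2)
  C: 01 (length 2)
  H: 110 (length 3)
  F: 1110 (length 4)
Average code length: 278/113 = 2.4602 bits/symbol


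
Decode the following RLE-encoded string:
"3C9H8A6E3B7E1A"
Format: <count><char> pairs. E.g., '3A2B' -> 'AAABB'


Expanding each <count><char> pair:
  3C -> 'CCC'
  9H -> 'HHHHHHHHH'
  8A -> 'AAAAAAAA'
  6E -> 'EEEEEE'
  3B -> 'BBB'
  7E -> 'EEEEEEE'
  1A -> 'A'

Decoded = CCCHHHHHHHHHAAAAAAAAEEEEEEBBBEEEEEEEA


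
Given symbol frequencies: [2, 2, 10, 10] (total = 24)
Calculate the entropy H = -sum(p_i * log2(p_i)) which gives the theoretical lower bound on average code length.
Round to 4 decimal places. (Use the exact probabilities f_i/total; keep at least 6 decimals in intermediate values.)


Per-symbol terms -p_i * log2(p_i) with p_i = f_i/24:
  p = 2/24 = 0.083333: log2(p) = -3.584963, -p*log2(p) = 0.298747
  p = 2/24 = 0.083333: log2(p) = -3.584963, -p*log2(p) = 0.298747
  p = 10/24 = 0.416667: log2(p) = -1.263034, -p*log2(p) = 0.526264
  p = 10/24 = 0.416667: log2(p) = -1.263034, -p*log2(p) = 0.526264
H = 0.298747 + 0.298747 + 0.526264 + 0.526264 = 1.650022

H = 1.65 bits/symbol


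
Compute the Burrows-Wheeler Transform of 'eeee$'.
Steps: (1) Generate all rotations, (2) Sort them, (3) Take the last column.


Rotations (sorted):
  0: $eeee -> last char: e
  1: e$eee -> last char: e
  2: ee$ee -> last char: e
  3: eee$e -> last char: e
  4: eeee$ -> last char: $


BWT = eeee$


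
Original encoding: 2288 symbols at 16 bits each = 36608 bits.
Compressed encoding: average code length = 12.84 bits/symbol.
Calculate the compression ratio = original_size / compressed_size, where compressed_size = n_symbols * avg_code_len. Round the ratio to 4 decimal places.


original_size = n_symbols * orig_bits = 2288 * 16 = 36608 bits
compressed_size = n_symbols * avg_code_len = 2288 * 12.84 = 29377.92 bits
ratio = original_size / compressed_size = 36608 / 29377.92 = 1.2461

Compression ratio = 1.2461


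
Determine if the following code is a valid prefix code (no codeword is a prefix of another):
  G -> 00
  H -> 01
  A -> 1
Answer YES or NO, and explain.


Checking each pair (does one codeword prefix another?):
  G='00' vs H='01': no prefix
  G='00' vs A='1': no prefix
  H='01' vs G='00': no prefix
  H='01' vs A='1': no prefix
  A='1' vs G='00': no prefix
  A='1' vs H='01': no prefix
No violation found over all pairs.

YES -- this is a valid prefix code. No codeword is a prefix of any other codeword.


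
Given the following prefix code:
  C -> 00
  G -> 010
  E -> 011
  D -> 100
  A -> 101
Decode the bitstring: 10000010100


Decoding step by step:
Bits 100 -> D
Bits 00 -> C
Bits 010 -> G
Bits 100 -> D


Decoded message: DCGD


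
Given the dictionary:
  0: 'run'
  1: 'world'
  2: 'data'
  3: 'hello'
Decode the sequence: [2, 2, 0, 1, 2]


Look up each index in the dictionary:
  2 -> 'data'
  2 -> 'data'
  0 -> 'run'
  1 -> 'world'
  2 -> 'data'

Decoded: "data data run world data"


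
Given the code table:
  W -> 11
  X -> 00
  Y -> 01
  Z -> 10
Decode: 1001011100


Decoding:
10 -> Z
01 -> Y
01 -> Y
11 -> W
00 -> X


Result: ZYYWX


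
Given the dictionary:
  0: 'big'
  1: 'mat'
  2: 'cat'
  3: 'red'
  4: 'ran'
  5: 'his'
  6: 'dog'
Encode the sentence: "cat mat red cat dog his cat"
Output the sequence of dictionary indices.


Look up each word in the dictionary:
  'cat' -> 2
  'mat' -> 1
  'red' -> 3
  'cat' -> 2
  'dog' -> 6
  'his' -> 5
  'cat' -> 2

Encoded: [2, 1, 3, 2, 6, 5, 2]


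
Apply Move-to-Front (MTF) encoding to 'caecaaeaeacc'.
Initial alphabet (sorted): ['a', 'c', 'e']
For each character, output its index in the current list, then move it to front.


MTF encoding:
'c': index 1 in ['a', 'c', 'e'] -> ['c', 'a', 'e']
'a': index 1 in ['c', 'a', 'e'] -> ['a', 'c', 'e']
'e': index 2 in ['a', 'c', 'e'] -> ['e', 'a', 'c']
'c': index 2 in ['e', 'a', 'c'] -> ['c', 'e', 'a']
'a': index 2 in ['c', 'e', 'a'] -> ['a', 'c', 'e']
'a': index 0 in ['a', 'c', 'e'] -> ['a', 'c', 'e']
'e': index 2 in ['a', 'c', 'e'] -> ['e', 'a', 'c']
'a': index 1 in ['e', 'a', 'c'] -> ['a', 'e', 'c']
'e': index 1 in ['a', 'e', 'c'] -> ['e', 'a', 'c']
'a': index 1 in ['e', 'a', 'c'] -> ['a', 'e', 'c']
'c': index 2 in ['a', 'e', 'c'] -> ['c', 'a', 'e']
'c': index 0 in ['c', 'a', 'e'] -> ['c', 'a', 'e']


Output: [1, 1, 2, 2, 2, 0, 2, 1, 1, 1, 2, 0]


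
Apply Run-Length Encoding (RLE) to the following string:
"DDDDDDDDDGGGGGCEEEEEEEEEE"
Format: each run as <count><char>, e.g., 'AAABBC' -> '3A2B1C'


Scanning runs left to right:
  i=0: run of 'D' x 9 -> '9D'
  i=9: run of 'G' x 5 -> '5G'
  i=14: run of 'C' x 1 -> '1C'
  i=15: run of 'E' x 10 -> '10E'

RLE = 9D5G1C10E


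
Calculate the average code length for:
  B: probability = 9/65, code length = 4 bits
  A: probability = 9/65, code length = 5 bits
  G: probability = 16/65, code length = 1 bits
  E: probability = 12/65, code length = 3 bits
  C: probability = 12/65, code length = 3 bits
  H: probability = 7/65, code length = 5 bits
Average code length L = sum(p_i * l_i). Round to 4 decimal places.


Weighted contributions p_i * l_i:
  B: (9/65) * 4 = 36/65
  A: (9/65) * 5 = 45/65
  G: (16/65) * 1 = 16/65
  E: (12/65) * 3 = 36/65
  C: (12/65) * 3 = 36/65
  H: (7/65) * 5 = 35/65
Sum = (36 + 45 + 16 + 36 + 36 + 35)/65 = 204/65

L = 204/65 = 3.1385 bits/symbol


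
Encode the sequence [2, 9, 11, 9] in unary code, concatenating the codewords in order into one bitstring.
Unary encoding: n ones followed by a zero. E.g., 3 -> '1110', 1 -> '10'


Encode each number as n ones followed by a terminating 0:
  2 -> 110 (3 bits)
  9 -> 1111111110 (10 bits)
  11 -> 111111111110 (12 bits)
  9 -> 1111111110 (10 bits)
Total length = 3 + 10 + 12 + 10 = 35 bits.

Unary([2, 9, 11, 9]) = 11011111111101111111111101111111110 (35 bits)


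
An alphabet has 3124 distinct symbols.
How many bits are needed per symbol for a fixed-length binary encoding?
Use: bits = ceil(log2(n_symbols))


log2(3124) = 11.6092
Bracket: 2^11 = 2048 < 3124 <= 2^12 = 4096
So ceil(log2(3124)) = 12

bits = ceil(log2(3124)) = ceil(11.6092) = 12 bits


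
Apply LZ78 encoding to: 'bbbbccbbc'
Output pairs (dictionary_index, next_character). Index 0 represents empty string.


LZ78 encoding steps:
Dictionary: {0: ''}
Step 1: w='' (idx 0), next='b' -> output (0, 'b'), add 'b' as idx 1
Step 2: w='b' (idx 1), next='b' -> output (1, 'b'), add 'bb' as idx 2
Step 3: w='b' (idx 1), next='c' -> output (1, 'c'), add 'bc' as idx 3
Step 4: w='' (idx 0), next='c' -> output (0, 'c'), add 'c' as idx 4
Step 5: w='bb' (idx 2), next='c' -> output (2, 'c'), add 'bbc' as idx 5


Encoded: [(0, 'b'), (1, 'b'), (1, 'c'), (0, 'c'), (2, 'c')]


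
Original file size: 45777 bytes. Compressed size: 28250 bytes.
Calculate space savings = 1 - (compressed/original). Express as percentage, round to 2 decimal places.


ratio = compressed/original = 28250/45777 = 0.617122
savings = 1 - ratio = 1 - 0.617122 = 0.382878
as a percentage: 0.382878 * 100 = 38.29%

Space savings = 1 - 28250/45777 = 38.29%


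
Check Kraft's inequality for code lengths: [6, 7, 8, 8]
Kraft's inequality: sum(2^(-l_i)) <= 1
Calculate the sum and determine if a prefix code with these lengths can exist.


Sum = 2^(-6) + 2^(-7) + 2^(-8) + 2^(-8)
    = 0.015625 + 0.0078125 + 0.00390625 + 0.00390625
    = 8/256 = 0.03125
Since 0.03125 <= 1, Kraft's inequality IS satisfied.
A prefix code with these lengths CAN exist.

Kraft sum = 0.03125. Satisfied.


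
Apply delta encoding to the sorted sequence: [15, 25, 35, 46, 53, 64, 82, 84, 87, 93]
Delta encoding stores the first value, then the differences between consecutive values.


First value: 15
Deltas:
  25 - 15 = 10
  35 - 25 = 10
  46 - 35 = 11
  53 - 46 = 7
  64 - 53 = 11
  82 - 64 = 18
  84 - 82 = 2
  87 - 84 = 3
  93 - 87 = 6


Delta encoded: [15, 10, 10, 11, 7, 11, 18, 2, 3, 6]


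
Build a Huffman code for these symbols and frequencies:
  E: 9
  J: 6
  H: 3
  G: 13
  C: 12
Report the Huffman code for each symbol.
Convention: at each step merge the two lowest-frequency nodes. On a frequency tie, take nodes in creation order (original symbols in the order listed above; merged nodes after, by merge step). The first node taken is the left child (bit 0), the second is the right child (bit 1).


Huffman tree construction:
Step 1: Merge H(3) + J(6) = 9
Step 2: Merge E(9) + (H+J)(9) = 18
Step 3: Merge C(12) + G(13) = 25
Step 4: Merge (E+(H+J))(18) + (C+G)(25) = 43
Read each symbol's code off the tree from the root (left child = 0, right child = 1).

Codes:
  E: 00 (length 2)
  J: 011 (length 3)
  H: 010 (length 3)
  G: 11 (length 2)
  C: 10 (length 2)
Average code length: 95/43 = 2.2093 bits/symbol


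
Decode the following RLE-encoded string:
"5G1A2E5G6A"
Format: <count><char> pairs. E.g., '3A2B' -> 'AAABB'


Expanding each <count><char> pair:
  5G -> 'GGGGG'
  1A -> 'A'
  2E -> 'EE'
  5G -> 'GGGGG'
  6A -> 'AAAAAA'

Decoded = GGGGGAEEGGGGGAAAAAA


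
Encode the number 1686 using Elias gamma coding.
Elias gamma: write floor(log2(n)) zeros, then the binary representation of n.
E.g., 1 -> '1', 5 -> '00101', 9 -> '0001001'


num_bits = floor(log2(1686)) + 1 = 11
leading_zeros = num_bits - 1 = 10
binary(1686) = 11010010110

Elias gamma(1686) = '0000000000' + '11010010110' = 000000000011010010110 (21 bits)


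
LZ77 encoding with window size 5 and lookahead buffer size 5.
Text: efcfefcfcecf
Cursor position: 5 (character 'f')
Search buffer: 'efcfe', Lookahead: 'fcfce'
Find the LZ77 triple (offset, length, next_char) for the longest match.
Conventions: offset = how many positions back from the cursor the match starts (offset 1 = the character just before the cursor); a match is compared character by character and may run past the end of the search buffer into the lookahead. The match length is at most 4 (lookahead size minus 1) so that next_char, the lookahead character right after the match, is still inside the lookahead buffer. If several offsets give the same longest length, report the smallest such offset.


Try each offset into the search buffer:
  offset=1 (pos 4, char 'e'): match length 0
  offset=2 (pos 3, char 'f'): match length 1
  offset=3 (pos 2, char 'c'): match length 0
  offset=4 (pos 1, char 'f'): match length 3
  offset=5 (pos 0, char 'e'): match length 0
Longest match has length 3 at offset 4.
next_char = character at position 5 + 3 = 8 -> 'c'

Best match: offset=4, length=3 (matching 'fcf' starting at position 1)
LZ77 triple: (4, 3, 'c')


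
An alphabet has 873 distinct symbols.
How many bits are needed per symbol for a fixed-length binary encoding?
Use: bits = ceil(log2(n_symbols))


log2(873) = 9.7698
Bracket: 2^9 = 512 < 873 <= 2^10 = 1024
So ceil(log2(873)) = 10

bits = ceil(log2(873)) = ceil(9.7698) = 10 bits


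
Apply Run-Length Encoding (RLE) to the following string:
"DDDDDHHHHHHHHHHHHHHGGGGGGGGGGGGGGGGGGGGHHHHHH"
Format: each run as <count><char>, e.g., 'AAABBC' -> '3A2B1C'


Scanning runs left to right:
  i=0: run of 'D' x 5 -> '5D'
  i=5: run of 'H' x 14 -> '14H'
  i=19: run of 'G' x 20 -> '20G'
  i=39: run of 'H' x 6 -> '6H'

RLE = 5D14H20G6H


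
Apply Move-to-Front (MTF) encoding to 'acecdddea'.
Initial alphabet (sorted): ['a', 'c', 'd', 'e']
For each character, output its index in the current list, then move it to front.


MTF encoding:
'a': index 0 in ['a', 'c', 'd', 'e'] -> ['a', 'c', 'd', 'e']
'c': index 1 in ['a', 'c', 'd', 'e'] -> ['c', 'a', 'd', 'e']
'e': index 3 in ['c', 'a', 'd', 'e'] -> ['e', 'c', 'a', 'd']
'c': index 1 in ['e', 'c', 'a', 'd'] -> ['c', 'e', 'a', 'd']
'd': index 3 in ['c', 'e', 'a', 'd'] -> ['d', 'c', 'e', 'a']
'd': index 0 in ['d', 'c', 'e', 'a'] -> ['d', 'c', 'e', 'a']
'd': index 0 in ['d', 'c', 'e', 'a'] -> ['d', 'c', 'e', 'a']
'e': index 2 in ['d', 'c', 'e', 'a'] -> ['e', 'd', 'c', 'a']
'a': index 3 in ['e', 'd', 'c', 'a'] -> ['a', 'e', 'd', 'c']


Output: [0, 1, 3, 1, 3, 0, 0, 2, 3]


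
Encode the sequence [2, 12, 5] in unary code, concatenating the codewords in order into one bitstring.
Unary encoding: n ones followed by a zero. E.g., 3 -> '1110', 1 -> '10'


Encode each number as n ones followed by a terminating 0:
  2 -> 110 (3 bits)
  12 -> 1111111111110 (13 bits)
  5 -> 111110 (6 bits)
Total length = 3 + 13 + 6 = 22 bits.

Unary([2, 12, 5]) = 1101111111111110111110 (22 bits)
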